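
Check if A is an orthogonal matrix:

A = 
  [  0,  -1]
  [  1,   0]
Yes

AᵀA = 
  [  1,   0]
  [  0,   1]
= I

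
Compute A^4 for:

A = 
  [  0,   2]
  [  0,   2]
A^4 = 
  [  0,  16]
  [  0,  16]

A² = A·A:
A²[1,1] = (0)(0) + (2)(0) = 0
A²[1,2] = (0)(2) + (2)(2) = 4
A²[2,1] = (0)(0) + (2)(0) = 0
A²[2,2] = (0)(2) + (2)(2) = 4
A² = 
  [  0,   4]
  [  0,   4]

A^3 = A^2·A:
A^3[1,1] = (0)(0) + (4)(0) = 0
A^3[1,2] = (0)(2) + (4)(2) = 8
A^3[2,1] = (0)(0) + (4)(0) = 0
A^3[2,2] = (0)(2) + (4)(2) = 8
A^3 = 
  [  0,   8]
  [  0,   8]

A^4 = A^3·A:
A^4[1,1] = (0)(0) + (8)(0) = 0
A^4[1,2] = (0)(2) + (8)(2) = 16
A^4[2,1] = (0)(0) + (8)(0) = 0
A^4[2,2] = (0)(2) + (8)(2) = 16
A^4 = 
  [  0,  16]
  [  0,  16]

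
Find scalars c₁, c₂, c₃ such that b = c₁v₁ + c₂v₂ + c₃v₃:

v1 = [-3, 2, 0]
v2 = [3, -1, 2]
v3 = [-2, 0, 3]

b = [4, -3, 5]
c1 = -1, c2 = 1, c3 = 1

b = -1·v1 + 1·v2 + 1·v3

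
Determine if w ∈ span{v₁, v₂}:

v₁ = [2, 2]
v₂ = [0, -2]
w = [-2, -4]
Yes

Form the augmented matrix and row-reduce:
[v₁|v₂|w] = 
  [  2,   0,  -2]
  [  2,  -2,  -4]
R2 → R2 - (1)·R1
REF = 
  [  2,   0,  -2]
  [  0,  -2,  -2]

No row of the form [0 0 | nonzero], so the system is consistent. Back-substitution gives c₁ = -1, c₂ = 1: w = (-1)·v₁ + (1)·v₂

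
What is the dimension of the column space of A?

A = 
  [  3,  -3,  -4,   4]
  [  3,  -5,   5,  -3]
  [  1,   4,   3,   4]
dim(Col(A)) = 3

Row reduce:
R2 → R2 - (1)·R1
R3 → R3 - (1/3)·R1
R3 → R3 + (5/2)·R2
REF = 
  [    3,    -3,    -4,     4]
  [    0,    -2,     9,    -7]
  [    0,     0, 161/6, -89/6]
Pivot columns: 1, 2, 3 → 3 pivots.
dim(Col(A)) = number of pivot columns = 3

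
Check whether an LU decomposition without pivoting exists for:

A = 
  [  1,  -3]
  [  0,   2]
Yes.
A[1,1] = 1 ≠ 0, so Gaussian elimination proceeds without a row swap: multiplier ℓ₂₁ = (0)/(1) = 0, and U[2,2] = 2 - (0)(-3) = 2.
L = 
  [  1,   0]
  [  0,   1]
U = 
  [  1,  -3]
  [  0,   2]
Check row 2 of LU: [(0)(1), (0)(-3) + 2] = [0, 2] = row 2 of A ✓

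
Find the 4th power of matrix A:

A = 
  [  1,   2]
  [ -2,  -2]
A^4 = 
  [  5,   6]
  [ -6,  -4]

A² = A·A:
A²[1,1] = (1)(1) + (2)(-2) = -3
A²[1,2] = (1)(2) + (2)(-2) = -2
A²[2,1] = (-2)(1) + (-2)(-2) = 2
A²[2,2] = (-2)(2) + (-2)(-2) = 0
A² = 
  [ -3,  -2]
  [  2,   0]

A^3 = A^2·A:
A^3[1,1] = (-3)(1) + (-2)(-2) = 1
A^3[1,2] = (-3)(2) + (-2)(-2) = -2
A^3[2,1] = (2)(1) + (0)(-2) = 2
A^3[2,2] = (2)(2) + (0)(-2) = 4
A^3 = 
  [  1,  -2]
  [  2,   4]

A^4 = A^3·A:
A^4[1,1] = (1)(1) + (-2)(-2) = 5
A^4[1,2] = (1)(2) + (-2)(-2) = 6
A^4[2,1] = (2)(1) + (4)(-2) = -6
A^4[2,2] = (2)(2) + (4)(-2) = -4
A^4 = 
  [  5,   6]
  [ -6,  -4]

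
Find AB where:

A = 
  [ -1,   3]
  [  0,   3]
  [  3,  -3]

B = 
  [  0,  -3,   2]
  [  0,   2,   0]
AB = 
  [  0,   9,  -2]
  [  0,   6,   0]
  [  0, -15,   6]

A is 3×2 and B is 2×3, so AB is 3×3. Each entry is (row of A)·(column of B):
AB[1,1] = (-1)(0) + (3)(0) = 0
AB[1,2] = (-1)(-3) + (3)(2) = 9
AB[1,3] = (-1)(2) + (3)(0) = -2
AB[2,1] = (0)(0) + (3)(0) = 0
AB[2,2] = (0)(-3) + (3)(2) = 6
AB[2,3] = (0)(2) + (3)(0) = 0
AB[3,1] = (3)(0) + (-3)(0) = 0
AB[3,2] = (3)(-3) + (-3)(2) = -15
AB[3,3] = (3)(2) + (-3)(0) = 6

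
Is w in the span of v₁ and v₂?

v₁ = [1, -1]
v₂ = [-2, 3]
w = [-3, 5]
Yes

Form the augmented matrix and row-reduce:
[v₁|v₂|w] = 
  [  1,  -2,  -3]
  [ -1,   3,   5]
R2 → R2 + (1)·R1
REF = 
  [  1,  -2,  -3]
  [  0,   1,   2]

No row of the form [0 0 | nonzero], so the system is consistent. Back-substitution gives c₁ = 1, c₂ = 2: w = (1)·v₁ + (2)·v₂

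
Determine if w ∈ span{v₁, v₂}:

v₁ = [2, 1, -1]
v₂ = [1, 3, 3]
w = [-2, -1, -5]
No

Form the augmented matrix and row-reduce:
[v₁|v₂|w] = 
  [  2,   1,  -2]
  [  1,   3,  -1]
  [ -1,   3,  -5]
R2 → R2 - (1/2)·R1
R3 → R3 + (1/2)·R1
R3 → R3 - (7/5)·R2
REF = 
  [  2,   1,  -2]
  [  0, 5/2,   0]
  [  0,   0,  -6]

Row 3 reads [0 0 | -6], i.e. 0 = -6, so the system is inconsistent and w ∉ span{v₁, v₂}.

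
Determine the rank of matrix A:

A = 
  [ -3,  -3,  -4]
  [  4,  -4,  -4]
rank(A) = 2

Row reduce:
R2 → R2 + (4/3)·R1
REF = 
  [   -3,    -3,    -4]
  [    0,    -8, -28/3]
Pivot columns: 1, 2 → 2 pivots.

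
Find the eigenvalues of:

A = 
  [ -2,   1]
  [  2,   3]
λ = (1 + √33)/2, (1 - √33)/2  (≈ 3.372, -2.372)

tr(A) = 1, det(A) = -8
Characteristic polynomial: λ² - tr(A)λ + det(A) = λ² - λ - 8
λ² - λ - 8 = 0  ⇒  λ = (1 ± √((-1)² - 4·(-8)))/2 = (1 ± √(33))/2
  = (1 + √33)/2,  (1 - √33)/2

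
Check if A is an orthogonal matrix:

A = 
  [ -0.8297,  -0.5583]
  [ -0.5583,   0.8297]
Yes

AᵀA = 
  [  1.0001,   0]
  [  0,   1.0001]
≈ I (equal to I up to the 4-dp rounding of the entries)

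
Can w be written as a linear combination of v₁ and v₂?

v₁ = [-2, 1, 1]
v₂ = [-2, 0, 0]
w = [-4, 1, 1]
Yes

Form the augmented matrix and row-reduce:
[v₁|v₂|w] = 
  [ -2,  -2,  -4]
  [  1,   0,   1]
  [  1,   0,   1]
R2 → R2 + (1/2)·R1
R3 → R3 + (1/2)·R1
R3 → R3 - (1)·R2
REF = 
  [ -2,  -2,  -4]
  [  0,  -1,  -1]
  [  0,   0,   0]

No row of the form [0 0 | nonzero], so the system is consistent. Back-substitution gives c₁ = 1, c₂ = 1: w = (1)·v₁ + (1)·v₂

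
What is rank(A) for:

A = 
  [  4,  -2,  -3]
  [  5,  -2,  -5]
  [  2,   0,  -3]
Row reduce:
R2 → R2 - (5/4)·R1
R3 → R3 - (1/2)·R1
R3 → R3 - (2)·R2
REF = 
  [   4,   -2,   -3]
  [   0,  1/2, -5/4]
  [   0,    0,    1]
Pivot columns: 1, 2, 3 → 3 pivots.

rank(A) = 3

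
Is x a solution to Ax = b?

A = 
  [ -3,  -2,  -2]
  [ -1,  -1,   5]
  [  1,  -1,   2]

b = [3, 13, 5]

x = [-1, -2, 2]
Yes

Ax = [3, 13, 5] = b ✓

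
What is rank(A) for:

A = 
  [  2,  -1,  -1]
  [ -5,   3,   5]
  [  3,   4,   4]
Row reduce:
R2 → R2 + (5/2)·R1
R3 → R3 - (3/2)·R1
R3 → R3 - (11)·R2
REF = 
  [  2,  -1,  -1]
  [  0, 1/2, 5/2]
  [  0,   0, -22]
Pivot columns: 1, 2, 3 → 3 pivots.

rank(A) = 3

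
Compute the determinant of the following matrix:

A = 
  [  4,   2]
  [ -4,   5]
For a 2×2 matrix, det = ad - bc = (4)(5) - (2)(-4) = 28

det(A) = 28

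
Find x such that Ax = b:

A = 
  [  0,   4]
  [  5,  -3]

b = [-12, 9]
Row reduce the augmented matrix [A|b]:
Swap R1 ↔ R2
REF = 
  [  5,  -3,   9]
  [  0,   4, -12]

Back-substitution:
x₂ = (-12) / 4 = -3
x₁ = (9 - (-3)(-3)) / 5 = 0

x = [0, -3]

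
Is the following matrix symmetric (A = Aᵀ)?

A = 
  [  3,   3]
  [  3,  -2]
Yes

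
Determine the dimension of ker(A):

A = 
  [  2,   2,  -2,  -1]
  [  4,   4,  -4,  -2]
nullity(A) = 3

Row reduce:
R2 → R2 - (2)·R1
REF = 
  [  2,   2,  -2,  -1]
  [  0,   0,   0,   0]
Pivot columns: 1 → 1 pivot.
rank(A) = 1, so nullity(A) = 4 - 1 = 3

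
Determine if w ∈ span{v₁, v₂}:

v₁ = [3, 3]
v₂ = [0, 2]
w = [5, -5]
Yes

Form the augmented matrix and row-reduce:
[v₁|v₂|w] = 
  [  3,   0,   5]
  [  3,   2,  -5]
R2 → R2 - (1)·R1
REF = 
  [  3,   0,   5]
  [  0,   2, -10]

No row of the form [0 0 | nonzero], so the system is consistent. Back-substitution gives c₁ = 5/3, c₂ = -5: w = (5/3)·v₁ + (-5)·v₂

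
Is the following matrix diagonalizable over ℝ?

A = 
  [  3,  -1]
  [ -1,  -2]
Yes

tr(A) = 1, det(A) = -7
Characteristic polynomial: λ² - tr(A)λ + det(A) = λ² - λ - 7
λ² - λ - 7 = 0  ⇒  λ = (1 ± √((-1)² - 4·(-7)))/2 = (1 ± √(29))/2
  = (1 + √29)/2,  (1 - √29)/2
Eigenvalues: (1 + √29)/2, (1 - √29)/2  (≈ 3.193, -2.193)
The two irrational eigenvalues are distinct (simple), so each has alg. mult. = geom. mult. = 1.
Sum of geometric multiplicities equals n, so A has n independent eigenvectors.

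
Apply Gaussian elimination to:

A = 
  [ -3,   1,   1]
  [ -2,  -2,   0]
Row operations:
R2 → R2 - (2/3)·R1

Resulting echelon form:
REF = 
  [  -3,    1,    1]
  [   0, -8/3, -2/3]

Rank = 2 (number of non-zero pivot rows).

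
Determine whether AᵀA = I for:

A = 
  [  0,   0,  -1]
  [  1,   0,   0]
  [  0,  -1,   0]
Yes

AᵀA = 
  [  1,   0,   0]
  [  0,   1,   0]
  [  0,   0,   1]
= I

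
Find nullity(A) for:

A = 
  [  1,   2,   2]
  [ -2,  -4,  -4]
nullity(A) = 2

Row reduce:
R2 → R2 + (2)·R1
REF = 
  [  1,   2,   2]
  [  0,   0,   0]
Pivot columns: 1 → 1 pivot.
rank(A) = 1, so nullity(A) = 3 - 1 = 2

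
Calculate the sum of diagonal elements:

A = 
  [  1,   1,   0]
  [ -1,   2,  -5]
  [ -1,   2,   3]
6

tr(A) = 1 + 2 + 3 = 6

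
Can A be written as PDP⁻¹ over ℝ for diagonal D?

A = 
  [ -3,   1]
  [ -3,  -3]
No

tr(A) = -6, det(A) = 12
Characteristic polynomial: λ² - tr(A)λ + det(A) = λ² + 6λ + 12
λ² + 6λ + 12 = 0  ⇒  λ = (-6 ± √((6)² - 4·(12)))/2 = (-6 ± √(-12))/2
  = -3 + i√3,  -3 - i√3
Eigenvalues: -3 + i√3, -3 - i√3  (≈ -3 + 1.732i, -3 - 1.732i)
Has complex eigenvalues (not diagonalizable over ℝ).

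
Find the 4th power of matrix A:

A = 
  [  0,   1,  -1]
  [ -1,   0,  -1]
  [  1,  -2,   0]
A^4 = 
  [  0,  -3,   3]
  [  3,   0,   3]
  [ -3,   6,   0]

A² = A·A:
A²[1,1] = (0)(0) + (1)(-1) + (-1)(1) = -2
A²[1,2] = (0)(1) + (1)(0) + (-1)(-2) = 2
A²[1,3] = (0)(-1) + (1)(-1) + (-1)(0) = -1
A²[2,1] = (-1)(0) + (0)(-1) + (-1)(1) = -1
A²[2,2] = (-1)(1) + (0)(0) + (-1)(-2) = 1
A²[2,3] = (-1)(-1) + (0)(-1) + (-1)(0) = 1
A²[3,1] = (1)(0) + (-2)(-1) + (0)(1) = 2
A²[3,2] = (1)(1) + (-2)(0) + (0)(-2) = 1
A²[3,3] = (1)(-1) + (-2)(-1) + (0)(0) = 1
A² = 
  [ -2,   2,  -1]
  [ -1,   1,   1]
  [  2,   1,   1]

A^3 = A^2·A:
A^3[1,1] = (-2)(0) + (2)(-1) + (-1)(1) = -3
A^3[1,2] = (-2)(1) + (2)(0) + (-1)(-2) = 0
A^3[1,3] = (-2)(-1) + (2)(-1) + (-1)(0) = 0
A^3[2,1] = (-1)(0) + (1)(-1) + (1)(1) = 0
A^3[2,2] = (-1)(1) + (1)(0) + (1)(-2) = -3
A^3[2,3] = (-1)(-1) + (1)(-1) + (1)(0) = 0
A^3[3,1] = (2)(0) + (1)(-1) + (1)(1) = 0
A^3[3,2] = (2)(1) + (1)(0) + (1)(-2) = 0
A^3[3,3] = (2)(-1) + (1)(-1) + (1)(0) = -3
A^3 = 
  [ -3,   0,   0]
  [  0,  -3,   0]
  [  0,   0,  -3]

A^4 = A^3·A:
A^4[1,1] = (-3)(0) + (0)(-1) + (0)(1) = 0
A^4[1,2] = (-3)(1) + (0)(0) + (0)(-2) = -3
A^4[1,3] = (-3)(-1) + (0)(-1) + (0)(0) = 3
A^4[2,1] = (0)(0) + (-3)(-1) + (0)(1) = 3
A^4[2,2] = (0)(1) + (-3)(0) + (0)(-2) = 0
A^4[2,3] = (0)(-1) + (-3)(-1) + (0)(0) = 3
A^4[3,1] = (0)(0) + (0)(-1) + (-3)(1) = -3
A^4[3,2] = (0)(1) + (0)(0) + (-3)(-2) = 6
A^4[3,3] = (0)(-1) + (0)(-1) + (-3)(0) = 0
A^4 = 
  [  0,  -3,   3]
  [  3,   0,   3]
  [ -3,   6,   0]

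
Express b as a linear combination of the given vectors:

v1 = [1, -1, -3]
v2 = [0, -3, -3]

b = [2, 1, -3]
c1 = 2, c2 = -1

b = 2·v1 + -1·v2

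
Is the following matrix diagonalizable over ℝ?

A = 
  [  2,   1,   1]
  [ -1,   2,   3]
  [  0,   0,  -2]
No

Characteristic polynomial: det(λI - A) = λ³ - 2λ² - 3λ + 10
Testing integer divisors of the constant term: p(-2) = 0, so (λ + 2) is a factor:
p(λ) = (λ + 2)(λ² - 4λ + 5)
λ² - 4λ + 5 = 0  ⇒  λ = (4 ± √((-4)² - 4·(5)))/2 = (4 ± √(-4))/2
  = 2 + i,  2 - i
Eigenvalues: -2, 2 + i, 2 - i  (≈ -2, 2 + 1i, 2 - 1i)
Has complex eigenvalues (not diagonalizable over ℝ).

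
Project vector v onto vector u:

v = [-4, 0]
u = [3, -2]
proj_u(v) = [-36/13, 24/13]

v·u = (-4)(3) + (0)(-2) = -12
u·u = (3)² + (-2)² = 13
proj_u(v) = (v·u / u·u) × u = (-12/13) × u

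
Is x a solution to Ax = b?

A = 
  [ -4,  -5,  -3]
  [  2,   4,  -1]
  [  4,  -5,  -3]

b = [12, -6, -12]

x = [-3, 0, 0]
Yes

Ax = [12, -6, -12] = b ✓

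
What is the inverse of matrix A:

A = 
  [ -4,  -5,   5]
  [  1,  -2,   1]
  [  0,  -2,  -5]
det(A) = (-4)·((-2)(-5) - (1)(-2)) - (-5)·((1)(-5) - (1)(0)) + (5)·((1)(-2) - (-2)(0))
  = (-4)(12) - (-5)(-5) + (5)(-2)
  = -83
det(A) = -83 ≠ 0, so A is invertible.

Cofactors Cᵢⱼ = (-1)ⁱ⁺ʲ·Mᵢⱼ:
C = 
  [ 12,   5,  -2]
  [-35,  20,  -8]
  [  5,   9,  13]

adj(A) = Cᵀ:
adj(A) = 
  [ 12, -35,   5]
  [  5,  20,   9]
  [ -2,  -8,  13]

A⁻¹ = (-1/83) · adj(A):
A⁻¹ = 
  [-12/83,  35/83,  -5/83]
  [ -5/83, -20/83,  -9/83]
  [  2/83,   8/83, -13/83]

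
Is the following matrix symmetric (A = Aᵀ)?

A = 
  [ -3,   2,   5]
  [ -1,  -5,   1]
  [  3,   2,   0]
No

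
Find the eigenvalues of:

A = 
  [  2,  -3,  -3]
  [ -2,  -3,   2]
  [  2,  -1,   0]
λ = -4, (3 + i√23)/2, (3 - i√23)/2  (≈ -4, 1.5 + 2.398i, 1.5 - 2.398i)

Characteristic polynomial: det(λI - A) = λ³ + λ² - 4λ + 32
Testing integer divisors of the constant term: p(-4) = 0, so (λ + 4) is a factor:
p(λ) = (λ + 4)(λ² - 3λ + 8)
λ² - 3λ + 8 = 0  ⇒  λ = (3 ± √((-3)² - 4·(8)))/2 = (3 ± √(-23))/2
  = (3 + i√23)/2,  (3 - i√23)/2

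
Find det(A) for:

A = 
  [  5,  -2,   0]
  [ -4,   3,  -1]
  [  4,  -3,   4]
Cofactor expansion along row 1:
det(A) = (5)·((3)(4) - (-1)(-3)) - (-2)·((-4)(4) - (-1)(4)) + (0)·((-4)(-3) - (3)(4))
  = (5)(9) - (-2)(-12) + (0)(0)
  = 21

det(A) = 21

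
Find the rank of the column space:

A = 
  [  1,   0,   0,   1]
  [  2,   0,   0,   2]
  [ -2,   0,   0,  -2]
Row reduce:
R2 → R2 - (2)·R1
R3 → R3 + (2)·R1
REF = 
  [  1,   0,   0,   1]
  [  0,   0,   0,   0]
  [  0,   0,   0,   0]
Pivot columns: 1 → 1 pivot.
dim(Col(A)) = number of pivot columns = 1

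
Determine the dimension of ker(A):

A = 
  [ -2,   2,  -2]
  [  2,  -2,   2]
nullity(A) = 2

Row reduce:
R2 → R2 + (1)·R1
REF = 
  [ -2,   2,  -2]
  [  0,   0,   0]
Pivot columns: 1 → 1 pivot.
rank(A) = 1, so nullity(A) = 3 - 1 = 2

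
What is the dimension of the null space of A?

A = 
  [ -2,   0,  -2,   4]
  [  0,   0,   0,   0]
nullity(A) = 3

Row reduce:
(no row operations needed)
REF = 
  [ -2,   0,  -2,   4]
  [  0,   0,   0,   0]
Pivot columns: 1 → 1 pivot.
rank(A) = 1, so nullity(A) = 4 - 1 = 3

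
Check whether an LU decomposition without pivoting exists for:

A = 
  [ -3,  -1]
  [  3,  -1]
Yes.
A[1,1] = -3 ≠ 0, so Gaussian elimination proceeds without a row swap: multiplier ℓ₂₁ = (3)/(-3) = -1, and U[2,2] = -1 - (-1)(-1) = -2.
L = 
  [  1,   0]
  [ -1,   1]
U = 
  [ -3,  -1]
  [  0,  -2]
Check row 2 of LU: [(-1)(-3), (-1)(-1) + (-2)] = [3, -1] = row 2 of A ✓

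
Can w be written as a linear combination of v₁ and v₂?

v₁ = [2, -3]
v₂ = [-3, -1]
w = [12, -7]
Yes

Form the augmented matrix and row-reduce:
[v₁|v₂|w] = 
  [  2,  -3,  12]
  [ -3,  -1,  -7]
R2 → R2 + (3/2)·R1
REF = 
  [    2,    -3,    12]
  [    0, -11/2,    11]

No row of the form [0 0 | nonzero], so the system is consistent. Back-substitution gives c₁ = 3, c₂ = -2: w = (3)·v₁ + (-2)·v₂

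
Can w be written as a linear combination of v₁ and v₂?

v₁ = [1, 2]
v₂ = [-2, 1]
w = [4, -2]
Yes

Form the augmented matrix and row-reduce:
[v₁|v₂|w] = 
  [  1,  -2,   4]
  [  2,   1,  -2]
R2 → R2 - (2)·R1
REF = 
  [  1,  -2,   4]
  [  0,   5, -10]

No row of the form [0 0 | nonzero], so the system is consistent. Back-substitution gives c₁ = 0, c₂ = -2: w = (0)·v₁ + (-2)·v₂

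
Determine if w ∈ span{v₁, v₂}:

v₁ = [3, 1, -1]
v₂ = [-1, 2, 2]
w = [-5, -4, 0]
Yes

Form the augmented matrix and row-reduce:
[v₁|v₂|w] = 
  [  3,  -1,  -5]
  [  1,   2,  -4]
  [ -1,   2,   0]
R2 → R2 - (1/3)·R1
R3 → R3 + (1/3)·R1
R3 → R3 - (5/7)·R2
REF = 
  [   3,   -1,   -5]
  [   0,  7/3, -7/3]
  [   0,    0,    0]

No row of the form [0 0 | nonzero], so the system is consistent. Back-substitution gives c₁ = -2, c₂ = -1: w = (-2)·v₁ + (-1)·v₂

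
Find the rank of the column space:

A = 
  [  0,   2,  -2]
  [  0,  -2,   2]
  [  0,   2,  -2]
Row reduce:
R2 → R2 + (1)·R1
R3 → R3 - (1)·R1
REF = 
  [  0,   2,  -2]
  [  0,   0,   0]
  [  0,   0,   0]
Pivot columns: 2 → 1 pivot.
dim(Col(A)) = number of pivot columns = 1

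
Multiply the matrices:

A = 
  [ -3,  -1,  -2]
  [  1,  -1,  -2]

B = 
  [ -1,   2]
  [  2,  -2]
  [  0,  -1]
A is 2×3 and B is 3×2, so AB is 2×2. Each entry is (row of A)·(column of B):
AB[1,1] = (-3)(-1) + (-1)(2) + (-2)(0) = 1
AB[1,2] = (-3)(2) + (-1)(-2) + (-2)(-1) = -2
AB[2,1] = (1)(-1) + (-1)(2) + (-2)(0) = -3
AB[2,2] = (1)(2) + (-1)(-2) + (-2)(-1) = 6

AB = 
  [  1,  -2]
  [ -3,   6]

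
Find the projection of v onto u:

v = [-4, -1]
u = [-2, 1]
proj_u(v) = [-14/5, 7/5]

v·u = (-4)(-2) + (-1)(1) = 7
u·u = (-2)² + (1)² = 5
proj_u(v) = (v·u / u·u) × u = (7/5) × u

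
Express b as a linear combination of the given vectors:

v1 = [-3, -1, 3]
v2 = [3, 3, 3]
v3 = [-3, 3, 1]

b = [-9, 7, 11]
c1 = 2, c2 = 1, c3 = 2

b = 2·v1 + 1·v2 + 2·v3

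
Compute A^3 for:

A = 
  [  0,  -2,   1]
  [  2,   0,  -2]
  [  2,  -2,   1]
A² = A·A:
A²[1,1] = (0)(0) + (-2)(2) + (1)(2) = -2
A²[1,2] = (0)(-2) + (-2)(0) + (1)(-2) = -2
A²[1,3] = (0)(1) + (-2)(-2) + (1)(1) = 5
A²[2,1] = (2)(0) + (0)(2) + (-2)(2) = -4
A²[2,2] = (2)(-2) + (0)(0) + (-2)(-2) = 0
A²[2,3] = (2)(1) + (0)(-2) + (-2)(1) = 0
A²[3,1] = (2)(0) + (-2)(2) + (1)(2) = -2
A²[3,2] = (2)(-2) + (-2)(0) + (1)(-2) = -6
A²[3,3] = (2)(1) + (-2)(-2) + (1)(1) = 7
A² = 
  [ -2,  -2,   5]
  [ -4,   0,   0]
  [ -2,  -6,   7]

A^3 = A^2·A:
A^3[1,1] = (-2)(0) + (-2)(2) + (5)(2) = 6
A^3[1,2] = (-2)(-2) + (-2)(0) + (5)(-2) = -6
A^3[1,3] = (-2)(1) + (-2)(-2) + (5)(1) = 7
A^3[2,1] = (-4)(0) + (0)(2) + (0)(2) = 0
A^3[2,2] = (-4)(-2) + (0)(0) + (0)(-2) = 8
A^3[2,3] = (-4)(1) + (0)(-2) + (0)(1) = -4
A^3[3,1] = (-2)(0) + (-6)(2) + (7)(2) = 2
A^3[3,2] = (-2)(-2) + (-6)(0) + (7)(-2) = -10
A^3[3,3] = (-2)(1) + (-6)(-2) + (7)(1) = 17
A^3 = 
  [  6,  -6,   7]
  [  0,   8,  -4]
  [  2, -10,  17]

Therefore
A^3 = 
  [  6,  -6,   7]
  [  0,   8,  -4]
  [  2, -10,  17]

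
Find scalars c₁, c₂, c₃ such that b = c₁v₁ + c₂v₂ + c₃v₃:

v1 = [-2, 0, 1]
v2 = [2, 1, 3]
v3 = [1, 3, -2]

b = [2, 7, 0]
c1 = 1, c2 = 1, c3 = 2

b = 1·v1 + 1·v2 + 2·v3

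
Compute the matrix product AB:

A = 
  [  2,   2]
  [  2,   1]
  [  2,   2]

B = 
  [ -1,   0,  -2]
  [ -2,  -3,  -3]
AB = 
  [ -6,  -6, -10]
  [ -4,  -3,  -7]
  [ -6,  -6, -10]

A is 3×2 and B is 2×3, so AB is 3×3. Each entry is (row of A)·(column of B):
AB[1,1] = (2)(-1) + (2)(-2) = -6
AB[1,2] = (2)(0) + (2)(-3) = -6
AB[1,3] = (2)(-2) + (2)(-3) = -10
AB[2,1] = (2)(-1) + (1)(-2) = -4
AB[2,2] = (2)(0) + (1)(-3) = -3
AB[2,3] = (2)(-2) + (1)(-3) = -7
AB[3,1] = (2)(-1) + (2)(-2) = -6
AB[3,2] = (2)(0) + (2)(-3) = -6
AB[3,3] = (2)(-2) + (2)(-3) = -10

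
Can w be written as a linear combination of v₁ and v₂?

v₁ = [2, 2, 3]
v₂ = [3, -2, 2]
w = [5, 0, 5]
Yes

Form the augmented matrix and row-reduce:
[v₁|v₂|w] = 
  [  2,   3,   5]
  [  2,  -2,   0]
  [  3,   2,   5]
R2 → R2 - (1)·R1
R3 → R3 - (3/2)·R1
R3 → R3 - (1/2)·R2
REF = 
  [  2,   3,   5]
  [  0,  -5,  -5]
  [  0,   0,   0]

No row of the form [0 0 | nonzero], so the system is consistent. Back-substitution gives c₁ = 1, c₂ = 1: w = (1)·v₁ + (1)·v₂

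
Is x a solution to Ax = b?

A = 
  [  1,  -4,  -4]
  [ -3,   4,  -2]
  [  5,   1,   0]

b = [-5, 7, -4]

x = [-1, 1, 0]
Yes

Ax = [-5, 7, -4] = b ✓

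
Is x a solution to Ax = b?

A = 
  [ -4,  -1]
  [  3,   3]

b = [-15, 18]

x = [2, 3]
No

Ax = [-11, 15] ≠ b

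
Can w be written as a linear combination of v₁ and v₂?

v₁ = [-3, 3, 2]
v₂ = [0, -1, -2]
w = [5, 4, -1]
No

Form the augmented matrix and row-reduce:
[v₁|v₂|w] = 
  [ -3,   0,   5]
  [  3,  -1,   4]
  [  2,  -2,  -1]
R2 → R2 + (1)·R1
R3 → R3 + (2/3)·R1
R3 → R3 - (2)·R2
REF = 
  [   -3,     0,     5]
  [    0,    -1,     9]
  [    0,     0, -47/3]

Row 3 reads [0 0 | -47/3], i.e. 0 = -47/3, so the system is inconsistent and w ∉ span{v₁, v₂}.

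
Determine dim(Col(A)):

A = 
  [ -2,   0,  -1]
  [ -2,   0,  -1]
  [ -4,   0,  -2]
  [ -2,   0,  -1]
dim(Col(A)) = 1

Row reduce:
R2 → R2 - (1)·R1
R3 → R3 - (2)·R1
R4 → R4 - (1)·R1
REF = 
  [ -2,   0,  -1]
  [  0,   0,   0]
  [  0,   0,   0]
  [  0,   0,   0]
Pivot columns: 1 → 1 pivot.
dim(Col(A)) = number of pivot columns = 1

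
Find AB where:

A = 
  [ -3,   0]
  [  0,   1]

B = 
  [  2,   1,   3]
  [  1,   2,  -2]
A is 2×2 and B is 2×3, so AB is 2×3. Each entry is (row of A)·(column of B):
AB[1,1] = (-3)(2) + (0)(1) = -6
AB[1,2] = (-3)(1) + (0)(2) = -3
AB[1,3] = (-3)(3) + (0)(-2) = -9
AB[2,1] = (0)(2) + (1)(1) = 1
AB[2,2] = (0)(1) + (1)(2) = 2
AB[2,3] = (0)(3) + (1)(-2) = -2

AB = 
  [ -6,  -3,  -9]
  [  1,   2,  -2]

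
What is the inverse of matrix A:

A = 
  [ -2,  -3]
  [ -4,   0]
det(A) = (-2)(0) - (-3)(-4) = -12
For a 2×2 matrix, A⁻¹ = (1/det(A)) · [[d, -b], [-c, a]]
    = (-1/12) · [[0, 3], [4, -2]]

A⁻¹ = 
  [   0, -1/4]
  [-1/3,  1/6]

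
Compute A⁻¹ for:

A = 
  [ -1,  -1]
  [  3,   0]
det(A) = (-1)(0) - (-1)(3) = 3
For a 2×2 matrix, A⁻¹ = (1/det(A)) · [[d, -b], [-c, a]]
    = (1/3) · [[0, 1], [-3, -1]]

A⁻¹ = 
  [   0,  1/3]
  [  -1, -1/3]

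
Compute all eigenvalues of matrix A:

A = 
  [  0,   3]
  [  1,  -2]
tr(A) = -2, det(A) = -3
Characteristic polynomial: λ² - tr(A)λ + det(A) = λ² + 2λ - 3
λ² + 2λ - 3 = (λ + 3)(λ - 1)

λ = 1, -3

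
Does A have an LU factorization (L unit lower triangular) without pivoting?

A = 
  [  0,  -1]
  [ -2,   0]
No.
A[1,1] = 0 but A[2,1] = -2 ≠ 0. Any LU with L unit lower triangular has (LU)[1,1] = U[1,1] and (LU)[2,1] = L[2,1]·U[1,1]; matching A forces U[1,1] = 0, which then forces (LU)[2,1] = 0 ≠ -2. A row swap (pivoting) is required.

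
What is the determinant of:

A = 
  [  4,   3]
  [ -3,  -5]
For a 2×2 matrix, det = ad - bc = (4)(-5) - (3)(-3) = -11

det(A) = -11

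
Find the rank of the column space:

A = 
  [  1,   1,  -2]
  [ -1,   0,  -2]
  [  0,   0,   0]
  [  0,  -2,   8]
Row reduce:
R2 → R2 + (1)·R1
R4 → R4 + (2)·R2
REF = 
  [  1,   1,  -2]
  [  0,   1,  -4]
  [  0,   0,   0]
  [  0,   0,   0]
Pivot columns: 1, 2 → 2 pivots.
dim(Col(A)) = number of pivot columns = 2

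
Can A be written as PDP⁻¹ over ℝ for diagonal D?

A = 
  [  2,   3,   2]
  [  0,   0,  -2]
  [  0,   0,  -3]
Yes

Characteristic polynomial: det(λI - A) = λ³ + λ² - 6λ
The constant term is 0, so λ = 0 is a root: p(λ) = λ(λ² + λ - 6)
λ² + λ - 6 = (λ + 3)(λ - 2)
Eigenvalues: 0, 2, -3
λ=-3: alg. mult. = 1, geom. mult. = 3 - rank(A - (-3)I) = 3 - 2 = 1
λ=0: alg. mult. = 1, geom. mult. = 3 - rank(A - (0)I) = 3 - 2 = 1
λ=2: alg. mult. = 1, geom. mult. = 3 - rank(A - (2)I) = 3 - 2 = 1
Sum of geometric multiplicities equals n, so A has n independent eigenvectors.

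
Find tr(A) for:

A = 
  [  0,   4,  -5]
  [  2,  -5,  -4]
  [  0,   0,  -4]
-9

tr(A) = 0 + -5 + -4 = -9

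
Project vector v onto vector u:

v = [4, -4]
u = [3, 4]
proj_u(v) = [-12/25, -16/25]

v·u = (4)(3) + (-4)(4) = -4
u·u = (3)² + (4)² = 25
proj_u(v) = (v·u / u·u) × u = (-4/25) × u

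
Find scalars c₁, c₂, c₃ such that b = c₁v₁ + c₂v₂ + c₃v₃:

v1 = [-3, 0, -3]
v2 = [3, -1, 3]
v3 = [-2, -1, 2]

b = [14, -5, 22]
c1 = -3, c2 = 3, c3 = 2

b = -3·v1 + 3·v2 + 2·v3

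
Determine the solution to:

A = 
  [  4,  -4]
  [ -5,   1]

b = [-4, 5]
x = [-1, 0]

Row reduce the augmented matrix [A|b]:
R2 → R2 + (5/4)·R1
REF = 
  [  4,  -4,  -4]
  [  0,  -4,   0]

Back-substitution:
x₂ = 0 / (-4) = 0
x₁ = (-4 - (-4)(0)) / 4 = -1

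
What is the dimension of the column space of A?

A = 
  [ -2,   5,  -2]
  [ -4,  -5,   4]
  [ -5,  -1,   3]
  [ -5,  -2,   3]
dim(Col(A)) = 3

Row reduce:
R2 → R2 - (2)·R1
R3 → R3 - (5/2)·R1
R4 → R4 - (5/2)·R1
R3 → R3 - (9/10)·R2
R4 → R4 - (29/30)·R2
R4 → R4 - (1/3)·R3
REF = 
  [ -2,   5,  -2]
  [  0, -15,   8]
  [  0,   0, 4/5]
  [  0,   0,   0]
Pivot columns: 1, 2, 3 → 3 pivots.
dim(Col(A)) = number of pivot columns = 3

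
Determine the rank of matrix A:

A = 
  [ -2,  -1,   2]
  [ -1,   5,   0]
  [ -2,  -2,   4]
rank(A) = 3

Row reduce:
R2 → R2 - (1/2)·R1
R3 → R3 - (1)·R1
R3 → R3 + (2/11)·R2
REF = 
  [   -2,    -1,     2]
  [    0,  11/2,    -1]
  [    0,     0, 20/11]
Pivot columns: 1, 2, 3 → 3 pivots.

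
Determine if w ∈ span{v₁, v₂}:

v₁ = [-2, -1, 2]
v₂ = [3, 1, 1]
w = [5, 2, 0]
No

Form the augmented matrix and row-reduce:
[v₁|v₂|w] = 
  [ -2,   3,   5]
  [ -1,   1,   2]
  [  2,   1,   0]
R2 → R2 - (1/2)·R1
R3 → R3 + (1)·R1
R3 → R3 + (8)·R2
REF = 
  [  -2,    3,    5]
  [   0, -1/2, -1/2]
  [   0,    0,    1]

Row 3 reads [0 0 | 1], i.e. 0 = 1, so the system is inconsistent and w ∉ span{v₁, v₂}.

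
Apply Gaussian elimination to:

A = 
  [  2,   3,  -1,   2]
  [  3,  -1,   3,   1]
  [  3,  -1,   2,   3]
Row operations:
R2 → R2 - (3/2)·R1
R3 → R3 - (3/2)·R1
R3 → R3 - (1)·R2

Resulting echelon form:
REF = 
  [    2,     3,    -1,     2]
  [    0, -11/2,   9/2,    -2]
  [    0,     0,    -1,     2]

Rank = 3 (number of non-zero pivot rows).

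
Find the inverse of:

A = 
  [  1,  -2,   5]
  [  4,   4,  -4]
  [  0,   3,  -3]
det(A) = (1)·((4)(-3) - (-4)(3)) - (-2)·((4)(-3) - (-4)(0)) + (5)·((4)(3) - (4)(0))
  = (1)(0) - (-2)(-12) + (5)(12)
  = 36
det(A) = 36 ≠ 0, so A is invertible.

Cofactors Cᵢⱼ = (-1)ⁱ⁺ʲ·Mᵢⱼ:
C = 
  [  0,  12,  12]
  [  9,  -3,  -3]
  [-12,  24,  12]

adj(A) = Cᵀ:
adj(A) = 
  [  0,   9, -12]
  [ 12,  -3,  24]
  [ 12,  -3,  12]

A⁻¹ = (1/36) · adj(A):
A⁻¹ = 
  [    0,   1/4,  -1/3]
  [  1/3, -1/12,   2/3]
  [  1/3, -1/12,   1/3]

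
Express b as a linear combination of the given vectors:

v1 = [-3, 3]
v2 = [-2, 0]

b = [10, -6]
c1 = -2, c2 = -2

b = -2·v1 + -2·v2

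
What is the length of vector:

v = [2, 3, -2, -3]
5.099

||v||₂ = √((2)² + (3)² + (-2)² + (-3)²) = √26 = 5.099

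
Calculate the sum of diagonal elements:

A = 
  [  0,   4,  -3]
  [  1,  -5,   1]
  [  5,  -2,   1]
-4

tr(A) = 0 + -5 + 1 = -4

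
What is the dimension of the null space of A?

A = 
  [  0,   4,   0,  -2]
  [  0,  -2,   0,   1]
nullity(A) = 3

Row reduce:
R2 → R2 + (1/2)·R1
REF = 
  [  0,   4,   0,  -2]
  [  0,   0,   0,   0]
Pivot columns: 2 → 1 pivot.
rank(A) = 1, so nullity(A) = 4 - 1 = 3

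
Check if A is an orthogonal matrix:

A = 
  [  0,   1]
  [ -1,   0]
Yes

AᵀA = 
  [  1,   0]
  [  0,   1]
= I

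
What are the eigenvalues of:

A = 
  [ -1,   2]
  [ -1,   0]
λ = (-1 + i√7)/2, (-1 - i√7)/2  (≈ -0.5 + 1.323i, -0.5 - 1.323i)

tr(A) = -1, det(A) = 2
Characteristic polynomial: λ² - tr(A)λ + det(A) = λ² + λ + 2
λ² + λ + 2 = 0  ⇒  λ = (-1 ± √((1)² - 4·(2)))/2 = (-1 ± √(-7))/2
  = (-1 + i√7)/2,  (-1 - i√7)/2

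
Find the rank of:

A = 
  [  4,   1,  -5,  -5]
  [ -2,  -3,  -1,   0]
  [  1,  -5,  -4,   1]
Row reduce:
R2 → R2 + (1/2)·R1
R3 → R3 - (1/4)·R1
R3 → R3 - (21/10)·R2
REF = 
  [   4,    1,   -5,   -5]
  [   0, -5/2, -7/2, -5/2]
  [   0,    0, 23/5, 15/2]
Pivot columns: 1, 2, 3 → 3 pivots.

rank(A) = 3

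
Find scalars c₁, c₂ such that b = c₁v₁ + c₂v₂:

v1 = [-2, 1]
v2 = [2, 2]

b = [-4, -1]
c1 = 1, c2 = -1

b = 1·v1 + -1·v2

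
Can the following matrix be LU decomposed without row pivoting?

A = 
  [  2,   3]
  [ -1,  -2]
Yes.
A[1,1] = 2 ≠ 0, so Gaussian elimination proceeds without a row swap: multiplier ℓ₂₁ = (-1)/(2) = -1/2, and U[2,2] = -2 - (-1/2)(3) = -1/2.
L = 
  [   1,    0]
  [-1/2,    1]
U = 
  [   2,    3]
  [   0, -1/2]
Check row 2 of LU: [(-1/2)(2), (-1/2)(3) + (-1/2)] = [-1, -2] = row 2 of A ✓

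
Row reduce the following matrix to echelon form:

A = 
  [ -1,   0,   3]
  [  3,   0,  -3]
Row operations:
R2 → R2 + (3)·R1

Resulting echelon form:
REF = 
  [ -1,   0,   3]
  [  0,   0,   6]

Rank = 2 (number of non-zero pivot rows).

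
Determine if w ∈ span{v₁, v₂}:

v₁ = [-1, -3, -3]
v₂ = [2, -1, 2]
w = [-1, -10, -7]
Yes

Form the augmented matrix and row-reduce:
[v₁|v₂|w] = 
  [ -1,   2,  -1]
  [ -3,  -1, -10]
  [ -3,   2,  -7]
R2 → R2 - (3)·R1
R3 → R3 - (3)·R1
R3 → R3 - (4/7)·R2
REF = 
  [ -1,   2,  -1]
  [  0,  -7,  -7]
  [  0,   0,   0]

No row of the form [0 0 | nonzero], so the system is consistent. Back-substitution gives c₁ = 3, c₂ = 1: w = (3)·v₁ + (1)·v₂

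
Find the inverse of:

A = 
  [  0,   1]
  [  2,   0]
det(A) = (0)(0) - (1)(2) = -2
For a 2×2 matrix, A⁻¹ = (1/det(A)) · [[d, -b], [-c, a]]
    = (-1/2) · [[0, -1], [-2, 0]]

A⁻¹ = 
  [  0, 1/2]
  [  1,   0]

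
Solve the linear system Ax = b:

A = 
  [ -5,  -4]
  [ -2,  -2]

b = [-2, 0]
Row reduce the augmented matrix [A|b]:
R2 → R2 - (2/5)·R1
REF = 
  [  -5,   -4,   -2]
  [   0, -2/5,  4/5]

Back-substitution:
x₂ = (4/5) / (-2/5) = -2
x₁ = (-2 - (-4)(-2)) / (-5) = 2

x = [2, -2]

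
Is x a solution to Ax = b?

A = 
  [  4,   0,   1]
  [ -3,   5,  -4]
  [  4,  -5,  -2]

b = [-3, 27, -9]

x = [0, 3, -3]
Yes

Ax = [-3, 27, -9] = b ✓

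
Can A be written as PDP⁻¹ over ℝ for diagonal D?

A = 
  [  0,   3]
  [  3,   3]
Yes

tr(A) = 3, det(A) = -9
Characteristic polynomial: λ² - tr(A)λ + det(A) = λ² - 3λ - 9
λ² - 3λ - 9 = 0  ⇒  λ = (3 ± √((-3)² - 4·(-9)))/2 = (3 ± √(45))/2
  = (3 + 3√5)/2,  (3 - 3√5)/2
Eigenvalues: (3 + 3√5)/2, (3 - 3√5)/2  (≈ 4.854, -1.854)
The two irrational eigenvalues are distinct (simple), so each has alg. mult. = geom. mult. = 1.
Sum of geometric multiplicities equals n, so A has n independent eigenvectors.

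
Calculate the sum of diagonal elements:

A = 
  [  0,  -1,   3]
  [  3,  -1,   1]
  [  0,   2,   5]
4

tr(A) = 0 + -1 + 5 = 4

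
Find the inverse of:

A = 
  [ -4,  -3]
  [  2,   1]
det(A) = (-4)(1) - (-3)(2) = 2
For a 2×2 matrix, A⁻¹ = (1/det(A)) · [[d, -b], [-c, a]]
    = (1/2) · [[1, 3], [-2, -4]]

A⁻¹ = 
  [1/2, 3/2]
  [ -1,  -2]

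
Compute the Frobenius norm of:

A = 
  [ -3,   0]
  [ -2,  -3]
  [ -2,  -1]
||A||_F = 5.196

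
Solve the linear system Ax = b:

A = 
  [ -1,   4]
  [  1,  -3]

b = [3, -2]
Row reduce the augmented matrix [A|b]:
R2 → R2 + (1)·R1
REF = 
  [ -1,   4,   3]
  [  0,   1,   1]

Back-substitution:
x₂ = 1 / 1 = 1
x₁ = (3 - (4)(1)) / (-1) = 1

x = [1, 1]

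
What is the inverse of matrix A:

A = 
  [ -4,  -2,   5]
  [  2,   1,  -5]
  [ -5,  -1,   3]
det(A) = (-4)·((1)(3) - (-5)(-1)) - (-2)·((2)(3) - (-5)(-5)) + (5)·((2)(-1) - (1)(-5))
  = (-4)(-2) - (-2)(-19) + (5)(3)
  = -15
det(A) = -15 ≠ 0, so A is invertible.

Cofactors Cᵢⱼ = (-1)ⁱ⁺ʲ·Mᵢⱼ:
C = 
  [ -2,  19,   3]
  [  1,  13,   6]
  [  5, -10,   0]

adj(A) = Cᵀ:
adj(A) = 
  [ -2,   1,   5]
  [ 19,  13, -10]
  [  3,   6,   0]

A⁻¹ = (-1/15) · adj(A):
A⁻¹ = 
  [  2/15,  -1/15,   -1/3]
  [-19/15, -13/15,    2/3]
  [  -1/5,   -2/5,      0]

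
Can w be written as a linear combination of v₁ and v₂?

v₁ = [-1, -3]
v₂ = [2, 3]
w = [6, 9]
Yes

Form the augmented matrix and row-reduce:
[v₁|v₂|w] = 
  [ -1,   2,   6]
  [ -3,   3,   9]
R2 → R2 - (3)·R1
REF = 
  [ -1,   2,   6]
  [  0,  -3,  -9]

No row of the form [0 0 | nonzero], so the system is consistent. Back-substitution gives c₁ = 0, c₂ = 3: w = (0)·v₁ + (3)·v₂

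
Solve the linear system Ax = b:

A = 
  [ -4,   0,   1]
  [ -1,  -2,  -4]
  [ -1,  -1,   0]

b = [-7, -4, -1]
x = [2, -1, 1]

Row reduce the augmented matrix [A|b]:
R2 → R2 - (1/4)·R1
R3 → R3 - (1/4)·R1
R3 → R3 - (1/2)·R2
REF = 
  [   -4,     0,     1,    -7]
  [    0,    -2, -17/4,  -9/4]
  [    0,     0,  15/8,  15/8]

Back-substitution:
x₃ = (15/8) / (15/8) = 1
x₂ = (-9/4 - (-17/4)(1)) / (-2) = -1
x₁ = (-7 - (0)(-1) - (1)(1)) / (-4) = 2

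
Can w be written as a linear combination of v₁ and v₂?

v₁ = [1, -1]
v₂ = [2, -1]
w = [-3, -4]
Yes

Form the augmented matrix and row-reduce:
[v₁|v₂|w] = 
  [  1,   2,  -3]
  [ -1,  -1,  -4]
R2 → R2 + (1)·R1
REF = 
  [  1,   2,  -3]
  [  0,   1,  -7]

No row of the form [0 0 | nonzero], so the system is consistent. Back-substitution gives c₁ = 11, c₂ = -7: w = (11)·v₁ + (-7)·v₂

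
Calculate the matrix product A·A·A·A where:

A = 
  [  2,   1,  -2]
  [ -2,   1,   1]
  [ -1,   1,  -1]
A² = A·A:
A²[1,1] = (2)(2) + (1)(-2) + (-2)(-1) = 4
A²[1,2] = (2)(1) + (1)(1) + (-2)(1) = 1
A²[1,3] = (2)(-2) + (1)(1) + (-2)(-1) = -1
A²[2,1] = (-2)(2) + (1)(-2) + (1)(-1) = -7
A²[2,2] = (-2)(1) + (1)(1) + (1)(1) = 0
A²[2,3] = (-2)(-2) + (1)(1) + (1)(-1) = 4
A²[3,1] = (-1)(2) + (1)(-2) + (-1)(-1) = -3
A²[3,2] = (-1)(1) + (1)(1) + (-1)(1) = -1
A²[3,3] = (-1)(-2) + (1)(1) + (-1)(-1) = 4
A² = 
  [  4,   1,  -1]
  [ -7,   0,   4]
  [ -3,  -1,   4]

A^3 = A^2·A:
A^3[1,1] = (4)(2) + (1)(-2) + (-1)(-1) = 7
A^3[1,2] = (4)(1) + (1)(1) + (-1)(1) = 4
A^3[1,3] = (4)(-2) + (1)(1) + (-1)(-1) = -6
A^3[2,1] = (-7)(2) + (0)(-2) + (4)(-1) = -18
A^3[2,2] = (-7)(1) + (0)(1) + (4)(1) = -3
A^3[2,3] = (-7)(-2) + (0)(1) + (4)(-1) = 10
A^3[3,1] = (-3)(2) + (-1)(-2) + (4)(-1) = -8
A^3[3,2] = (-3)(1) + (-1)(1) + (4)(1) = 0
A^3[3,3] = (-3)(-2) + (-1)(1) + (4)(-1) = 1
A^3 = 
  [  7,   4,  -6]
  [-18,  -3,  10]
  [ -8,   0,   1]

A^4 = A^3·A:
A^4[1,1] = (7)(2) + (4)(-2) + (-6)(-1) = 12
A^4[1,2] = (7)(1) + (4)(1) + (-6)(1) = 5
A^4[1,3] = (7)(-2) + (4)(1) + (-6)(-1) = -4
A^4[2,1] = (-18)(2) + (-3)(-2) + (10)(-1) = -40
A^4[2,2] = (-18)(1) + (-3)(1) + (10)(1) = -11
A^4[2,3] = (-18)(-2) + (-3)(1) + (10)(-1) = 23
A^4[3,1] = (-8)(2) + (0)(-2) + (1)(-1) = -17
A^4[3,2] = (-8)(1) + (0)(1) + (1)(1) = -7
A^4[3,3] = (-8)(-2) + (0)(1) + (1)(-1) = 15
A^4 = 
  [ 12,   5,  -4]
  [-40, -11,  23]
  [-17,  -7,  15]

Therefore
A^4 = 
  [ 12,   5,  -4]
  [-40, -11,  23]
  [-17,  -7,  15]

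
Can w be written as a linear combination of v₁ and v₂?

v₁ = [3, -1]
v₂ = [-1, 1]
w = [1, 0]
Yes

Form the augmented matrix and row-reduce:
[v₁|v₂|w] = 
  [  3,  -1,   1]
  [ -1,   1,   0]
R2 → R2 + (1/3)·R1
REF = 
  [  3,  -1,   1]
  [  0, 2/3, 1/3]

No row of the form [0 0 | nonzero], so the system is consistent. Back-substitution gives c₁ = 1/2, c₂ = 1/2: w = (1/2)·v₁ + (1/2)·v₂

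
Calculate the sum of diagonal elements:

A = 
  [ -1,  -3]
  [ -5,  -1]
-2

tr(A) = -1 + -1 = -2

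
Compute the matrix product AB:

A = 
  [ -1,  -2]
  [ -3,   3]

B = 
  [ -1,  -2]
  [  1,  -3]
A is 2×2 and B is 2×2, so AB is 2×2. Each entry is (row of A)·(column of B):
AB[1,1] = (-1)(-1) + (-2)(1) = -1
AB[1,2] = (-1)(-2) + (-2)(-3) = 8
AB[2,1] = (-3)(-1) + (3)(1) = 6
AB[2,2] = (-3)(-2) + (3)(-3) = -3

AB = 
  [ -1,   8]
  [  6,  -3]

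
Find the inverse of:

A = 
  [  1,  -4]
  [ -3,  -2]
det(A) = (1)(-2) - (-4)(-3) = -14
For a 2×2 matrix, A⁻¹ = (1/det(A)) · [[d, -b], [-c, a]]
    = (-1/14) · [[-2, 4], [3, 1]]

A⁻¹ = 
  [  1/7,  -2/7]
  [-3/14, -1/14]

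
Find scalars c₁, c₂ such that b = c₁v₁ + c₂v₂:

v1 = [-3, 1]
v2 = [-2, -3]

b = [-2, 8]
c1 = 2, c2 = -2

b = 2·v1 + -2·v2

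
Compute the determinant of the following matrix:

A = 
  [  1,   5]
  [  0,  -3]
-3

For a 2×2 matrix, det = ad - bc = (1)(-3) - (5)(0) = -3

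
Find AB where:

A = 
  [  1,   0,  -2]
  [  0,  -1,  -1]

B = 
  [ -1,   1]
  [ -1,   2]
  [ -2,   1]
AB = 
  [  3,  -1]
  [  3,  -3]

A is 2×3 and B is 3×2, so AB is 2×2. Each entry is (row of A)·(column of B):
AB[1,1] = (1)(-1) + (0)(-1) + (-2)(-2) = 3
AB[1,2] = (1)(1) + (0)(2) + (-2)(1) = -1
AB[2,1] = (0)(-1) + (-1)(-1) + (-1)(-2) = 3
AB[2,2] = (0)(1) + (-1)(2) + (-1)(1) = -3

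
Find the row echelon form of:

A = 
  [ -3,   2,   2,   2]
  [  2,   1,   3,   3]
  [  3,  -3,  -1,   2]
Row operations:
R2 → R2 + (2/3)·R1
R3 → R3 + (1)·R1
R3 → R3 + (3/7)·R2

Resulting echelon form:
REF = 
  [  -3,    2,    2,    2]
  [   0,  7/3, 13/3, 13/3]
  [   0,    0, 20/7, 41/7]

Rank = 3 (number of non-zero pivot rows).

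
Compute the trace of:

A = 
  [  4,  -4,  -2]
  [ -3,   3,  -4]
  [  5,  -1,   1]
8

tr(A) = 4 + 3 + 1 = 8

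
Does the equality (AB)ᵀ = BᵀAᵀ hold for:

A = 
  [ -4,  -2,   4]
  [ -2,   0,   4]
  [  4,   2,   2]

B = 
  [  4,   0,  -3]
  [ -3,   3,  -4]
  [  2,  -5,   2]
Yes

(AB)ᵀ = 
  [ -2,   0,  14]
  [-26, -20,  -4]
  [ 28,  14, -16]

BᵀAᵀ = 
  [ -2,   0,  14]
  [-26, -20,  -4]
  [ 28,  14, -16]

Both sides are equal — this is the standard identity (AB)ᵀ = BᵀAᵀ, which holds for all A, B.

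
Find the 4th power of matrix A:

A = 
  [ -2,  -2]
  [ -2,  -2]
A² = A·A:
A²[1,1] = (-2)(-2) + (-2)(-2) = 8
A²[1,2] = (-2)(-2) + (-2)(-2) = 8
A²[2,1] = (-2)(-2) + (-2)(-2) = 8
A²[2,2] = (-2)(-2) + (-2)(-2) = 8
A² = 
  [  8,   8]
  [  8,   8]

A^3 = A^2·A:
A^3[1,1] = (8)(-2) + (8)(-2) = -32
A^3[1,2] = (8)(-2) + (8)(-2) = -32
A^3[2,1] = (8)(-2) + (8)(-2) = -32
A^3[2,2] = (8)(-2) + (8)(-2) = -32
A^3 = 
  [-32, -32]
  [-32, -32]

A^4 = A^3·A:
A^4[1,1] = (-32)(-2) + (-32)(-2) = 128
A^4[1,2] = (-32)(-2) + (-32)(-2) = 128
A^4[2,1] = (-32)(-2) + (-32)(-2) = 128
A^4[2,2] = (-32)(-2) + (-32)(-2) = 128
A^4 = 
  [128, 128]
  [128, 128]

Therefore
A^4 = 
  [128, 128]
  [128, 128]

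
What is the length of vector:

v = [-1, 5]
5.099

||v||₂ = √((-1)² + (5)²) = √26 = 5.099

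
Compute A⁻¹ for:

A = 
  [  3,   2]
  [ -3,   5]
det(A) = (3)(5) - (2)(-3) = 21
For a 2×2 matrix, A⁻¹ = (1/det(A)) · [[d, -b], [-c, a]]
    = (1/21) · [[5, -2], [3, 3]]

A⁻¹ = 
  [ 5/21, -2/21]
  [  1/7,   1/7]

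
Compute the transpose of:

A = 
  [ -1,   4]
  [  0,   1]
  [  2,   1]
Aᵀ = 
  [ -1,   0,   2]
  [  4,   1,   1]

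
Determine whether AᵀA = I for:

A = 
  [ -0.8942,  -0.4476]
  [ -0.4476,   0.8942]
Yes

AᵀA = 
  [  0.9999,   0]
  [  0,   0.9999]
≈ I (equal to I up to the 4-dp rounding of the entries)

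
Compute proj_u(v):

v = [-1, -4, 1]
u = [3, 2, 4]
v·u = (-1)(3) + (-4)(2) + (1)(4) = -7
u·u = (3)² + (2)² + (4)² = 29
proj_u(v) = (v·u / u·u) × u = (-7/29) × u

proj_u(v) = [-21/29, -14/29, -28/29]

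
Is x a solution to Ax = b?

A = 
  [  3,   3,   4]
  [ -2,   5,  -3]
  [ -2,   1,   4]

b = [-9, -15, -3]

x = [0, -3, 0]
Yes

Ax = [-9, -15, -3] = b ✓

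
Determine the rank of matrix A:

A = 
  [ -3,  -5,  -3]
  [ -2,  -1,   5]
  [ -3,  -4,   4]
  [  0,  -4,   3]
rank(A) = 3

Row reduce:
R2 → R2 - (2/3)·R1
R3 → R3 - (1)·R1
R3 → R3 - (3/7)·R2
R4 → R4 + (12/7)·R2
R4 → R4 - (15/4)·R3
REF = 
  [ -3,  -5,  -3]
  [  0, 7/3,   7]
  [  0,   0,   4]
  [  0,   0,   0]
Pivot columns: 1, 2, 3 → 3 pivots.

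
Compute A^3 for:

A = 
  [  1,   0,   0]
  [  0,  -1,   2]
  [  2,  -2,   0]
A^3 = 
  [  1,   0,   0]
  [  0,   7,  -6]
  [ -6,   6,   4]

A² = A·A:
A²[1,1] = (1)(1) + (0)(0) + (0)(2) = 1
A²[1,2] = (1)(0) + (0)(-1) + (0)(-2) = 0
A²[1,3] = (1)(0) + (0)(2) + (0)(0) = 0
A²[2,1] = (0)(1) + (-1)(0) + (2)(2) = 4
A²[2,2] = (0)(0) + (-1)(-1) + (2)(-2) = -3
A²[2,3] = (0)(0) + (-1)(2) + (2)(0) = -2
A²[3,1] = (2)(1) + (-2)(0) + (0)(2) = 2
A²[3,2] = (2)(0) + (-2)(-1) + (0)(-2) = 2
A²[3,3] = (2)(0) + (-2)(2) + (0)(0) = -4
A² = 
  [  1,   0,   0]
  [  4,  -3,  -2]
  [  2,   2,  -4]

A^3 = A^2·A:
A^3[1,1] = (1)(1) + (0)(0) + (0)(2) = 1
A^3[1,2] = (1)(0) + (0)(-1) + (0)(-2) = 0
A^3[1,3] = (1)(0) + (0)(2) + (0)(0) = 0
A^3[2,1] = (4)(1) + (-3)(0) + (-2)(2) = 0
A^3[2,2] = (4)(0) + (-3)(-1) + (-2)(-2) = 7
A^3[2,3] = (4)(0) + (-3)(2) + (-2)(0) = -6
A^3[3,1] = (2)(1) + (2)(0) + (-4)(2) = -6
A^3[3,2] = (2)(0) + (2)(-1) + (-4)(-2) = 6
A^3[3,3] = (2)(0) + (2)(2) + (-4)(0) = 4
A^3 = 
  [  1,   0,   0]
  [  0,   7,  -6]
  [ -6,   6,   4]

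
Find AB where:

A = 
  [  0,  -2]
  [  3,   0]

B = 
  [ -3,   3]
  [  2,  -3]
A is 2×2 and B is 2×2, so AB is 2×2. Each entry is (row of A)·(column of B):
AB[1,1] = (0)(-3) + (-2)(2) = -4
AB[1,2] = (0)(3) + (-2)(-3) = 6
AB[2,1] = (3)(-3) + (0)(2) = -9
AB[2,2] = (3)(3) + (0)(-3) = 9

AB = 
  [ -4,   6]
  [ -9,   9]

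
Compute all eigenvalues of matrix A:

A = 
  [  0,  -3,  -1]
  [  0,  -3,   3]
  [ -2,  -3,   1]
λ = 2, -2 + 2i√2, -2 - 2i√2  (≈ 2, -2 + 2.828i, -2 - 2.828i)

Characteristic polynomial: det(λI - A) = λ³ + 2λ² + 4λ - 24
Testing integer divisors of the constant term: p(2) = 0, so (λ - 2) is a factor:
p(λ) = (λ - 2)(λ² + 4λ + 12)
λ² + 4λ + 12 = 0  ⇒  λ = (-4 ± √((4)² - 4·(12)))/2 = (-4 ± √(-32))/2
  = -2 + 2i√2,  -2 - 2i√2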